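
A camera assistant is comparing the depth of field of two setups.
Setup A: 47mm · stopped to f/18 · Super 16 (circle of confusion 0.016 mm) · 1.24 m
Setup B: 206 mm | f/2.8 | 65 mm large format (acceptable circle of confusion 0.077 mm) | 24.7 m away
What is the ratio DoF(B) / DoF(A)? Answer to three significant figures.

Setup A: H = 47²/(18×0.016) + 47 ≈ 7717.1 mm; DoF = Df − Dn = 1468.39 − 1073.09 ≈ 395.30 mm.
Setup B: H = 206²/(2.8×0.077) + 206 ≈ 197033.5 mm; DoF = Df − Dn = 28210.6 − 21966.4 ≈ 6244.2 mm.
Ratio = 6244.2 / 395.30 ≈ 15.8.

15.8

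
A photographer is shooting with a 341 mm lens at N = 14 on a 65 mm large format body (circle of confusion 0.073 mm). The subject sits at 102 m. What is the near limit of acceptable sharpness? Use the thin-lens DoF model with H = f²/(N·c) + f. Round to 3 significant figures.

53.9 m

Hyperfocal distance H = f²/(N·c) + f = 341²/(14 × 0.073) + 341 = 116281/1.022 + 341 ≈ 114118.9 mm ≈ 114.1 m.
Near limit Dn = s·(H − f)/(H + s − 2f) = 102000 × (114118.9 − 341) / (114118.9 + 102000 − 2 × 341) = 102000 × 113777.9 / 215436.9 ≈ 53869 mm ≈ 53.9 m.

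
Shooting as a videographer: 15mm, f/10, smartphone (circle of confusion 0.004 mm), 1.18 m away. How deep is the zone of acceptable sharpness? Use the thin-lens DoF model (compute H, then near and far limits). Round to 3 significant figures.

Hyperfocal distance H = f²/(N·c) + f = 15²/(10 × 0.004) + 15 = 225/0.04 + 15 ≈ 5640.0 mm ≈ 5.640 m.
Near limit Dn = s·(H − f)/(H + s − 2f) = 1180 × (5640.0 − 15) / (5640.0 + 1180 − 2 × 15) = 1180 × 5625.0 / 6790.0 ≈ 977.54 mm.
Far limit Df = s·(H − f)/(H − s) = 1180 × (5640.0 − 15) / (5640.0 − 1180) = 1180 × 5625.0 / 4460.0 ≈ 1488.23 mm.
Depth of field = Df − Dn = 1488.23 − 977.54 ≈ 510.69 mm ≈ 0.511 m.

0.511 m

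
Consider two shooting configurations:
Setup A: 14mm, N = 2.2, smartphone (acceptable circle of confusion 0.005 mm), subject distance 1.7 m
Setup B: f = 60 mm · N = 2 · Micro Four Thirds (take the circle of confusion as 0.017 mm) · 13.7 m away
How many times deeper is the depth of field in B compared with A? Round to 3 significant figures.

11.1

Setup A: H = 14²/(2.2×0.005) + 14 ≈ 17832.2 mm; DoF = Df − Dn = 1877.67 − 1553.05 ≈ 324.62 mm.
Setup B: H = 60²/(2×0.017) + 60 ≈ 105942.4 mm; DoF = Df − Dn = 15725.8 − 12136.5 ≈ 3589.3 mm.
Ratio = 3589.3 / 324.62 ≈ 11.1.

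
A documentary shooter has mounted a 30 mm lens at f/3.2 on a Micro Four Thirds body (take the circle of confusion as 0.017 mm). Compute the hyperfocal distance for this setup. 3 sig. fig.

16.6 m

Hyperfocal distance H = f²/(N·c) + f = 30²/(3.2 × 0.017) + 30 = 900/0.0544 + 30 ≈ 16574.1 mm ≈ 16.6 m.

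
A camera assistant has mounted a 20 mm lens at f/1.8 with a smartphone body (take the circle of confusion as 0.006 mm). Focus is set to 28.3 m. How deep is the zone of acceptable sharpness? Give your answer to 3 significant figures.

Hyperfocal distance H = f²/(N·c) + f = 20²/(1.8 × 0.006) + 20 = 400/0.0108 + 20 ≈ 37057.0 mm ≈ 37.06 m.
Near limit Dn = s·(H − f)/(H + s − 2f) = 28300 × (37057.0 − 20) / (37057.0 + 28300 − 2 × 20) = 28300 × 37037.0 / 65317.0 ≈ 16047 mm.
Far limit Df = s·(H − f)/(H − s) = 28300 × (37057.0 − 20) / (37057.0 − 28300) = 28300 × 37037.0 / 8757.0 ≈ 119692 mm.
Depth of field = Df − Dn = 119692 − 16047 ≈ 103645 mm ≈ 104 m.

104 m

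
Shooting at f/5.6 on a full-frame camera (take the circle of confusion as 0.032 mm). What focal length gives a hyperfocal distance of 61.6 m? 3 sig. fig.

105 mm

From H = f²/(N·c) + f, with f ≪ H: f ≈ √(H·N·c) = √(61600 × 5.6 × 0.032) = √11039 ≈ 105.1 mm.
The +f correction barely moves this — solving exactly, f² + N·c·f − N·c·H = 0 ⇒ f = (−N·c + √((N·c)² + 4·N·c·H))/2 = (−0.1792 + √44155)/2 ≈ 104.98 mm, so f ≈ 105 mm.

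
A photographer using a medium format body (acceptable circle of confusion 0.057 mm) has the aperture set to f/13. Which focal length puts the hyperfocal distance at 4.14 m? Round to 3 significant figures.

From H = f²/(N·c) + f, with f ≪ H: f ≈ √(H·N·c) = √(4140 × 13 × 0.057) = √3067.7 ≈ 55.39 mm.
Exact: f² + N·c·f − N·c·H = 0 ⇒ f = (−N·c + √((N·c)² + 4·N·c·H))/2 = (−0.741 + √12272)/2 ≈ 55.018 mm ≈ 55.0 mm.

55.0 mm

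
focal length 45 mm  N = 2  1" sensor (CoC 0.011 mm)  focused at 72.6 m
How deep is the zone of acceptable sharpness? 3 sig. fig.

Hyperfocal distance H = f²/(N·c) + f = 45²/(2 × 0.011) + 45 = 2025/0.022 + 45 ≈ 92090.5 mm ≈ 92.09 m.
Near limit Dn = s·(H − f)/(H + s − 2f) = 72600 × (92090.5 − 45) / (92090.5 + 72600 − 2 × 45) = 72600 × 92045.5 / 164600.5 ≈ 40598 mm.
Far limit Df = s·(H − f)/(H − s) = 72600 × (92090.5 − 45) / (92090.5 − 72600) = 72600 × 92045.5 / 19490.5 ≈ 342860 mm.
Depth of field = Df − Dn = 342860 − 40598 ≈ 302262 mm ≈ 302 m.

302 m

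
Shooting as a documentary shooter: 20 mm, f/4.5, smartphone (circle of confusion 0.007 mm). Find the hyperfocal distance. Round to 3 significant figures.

12.7 m

Hyperfocal distance H = f²/(N·c) + f = 20²/(4.5 × 0.007) + 20 = 400/0.0315 + 20 ≈ 12718.4 mm ≈ 12.7 m.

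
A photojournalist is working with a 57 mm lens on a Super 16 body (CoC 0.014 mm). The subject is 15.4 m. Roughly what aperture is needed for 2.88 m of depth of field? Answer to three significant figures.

Write h = H − f = f²/(N·c). The thin-lens limits are Dn = s·h/(h + (s−f)) and Df = s·h/(h − (s−f)), so DoF = Df − Dn = 2·s·(s−f)·h / (h² − (s−f)²).
That is a quadratic in h: DoF·h² − 2·s·(s−f)·h − DoF·(s−f)² = 0 ⇒ h = (s−f)·(s + √(s² + DoF²)) / DoF = 15343 × (15400 + √(15400² + 2880²)) / 2880 = 15343 × (15400 + 15667.0) / 2880 ≈ 165507 mm.
Then N = f²/(c·h) = 57² / (0.014 × 165507) = 3249 / 2317.1 ≈ 1.40.

f/1.40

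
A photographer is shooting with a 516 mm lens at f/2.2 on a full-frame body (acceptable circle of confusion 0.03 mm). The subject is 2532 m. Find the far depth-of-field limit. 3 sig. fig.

Hyperfocal distance H = f²/(N·c) + f = 516²/(2.2 × 0.03) + 516 = 266256/0.066 + 516 ≈ 4034697.8 mm ≈ 4035 m.
Far limit Df = s·(H − f)/(H − s) = 2532000 × (4034697.8 − 516) / (4034697.8 − 2532000) = 2532000 × 4034181.8 / 1502697.8 ≈ 6797473 mm ≈ 6800 m.

6800 m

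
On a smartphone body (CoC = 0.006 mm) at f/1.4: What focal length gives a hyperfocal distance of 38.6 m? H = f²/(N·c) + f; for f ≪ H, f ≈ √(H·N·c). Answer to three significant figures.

From H = f²/(N·c) + f, with f ≪ H: f ≈ √(H·N·c) = √(38600 × 1.4 × 0.006) = √324.24 ≈ 18.01 mm.
The +f correction barely moves this — solving exactly, f² + N·c·f − N·c·H = 0 ⇒ f = (−N·c + √((N·c)² + 4·N·c·H))/2 = (−0.0084 + √1297.0)/2 ≈ 18.002 mm, so f ≈ 18.0 mm.

18.0 mm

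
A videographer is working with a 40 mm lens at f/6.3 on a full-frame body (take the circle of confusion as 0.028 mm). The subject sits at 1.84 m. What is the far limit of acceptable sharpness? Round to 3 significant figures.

Hyperfocal distance H = f²/(N·c) + f = 40²/(6.3 × 0.028) + 40 = 1600/0.1764 + 40 ≈ 9110.3 mm ≈ 9.110 m.
Far limit Df = s·(H − f)/(H − s) = 1840 × (9110.3 − 40) / (9110.3 − 1840) = 1840 × 9070.3 / 7270.3 ≈ 2295.6 mm ≈ 2.30 m.

2.30 m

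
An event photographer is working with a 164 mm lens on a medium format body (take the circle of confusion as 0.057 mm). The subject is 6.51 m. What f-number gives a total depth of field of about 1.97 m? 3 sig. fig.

f/11

Write h = H − f = f²/(N·c). The thin-lens limits are Dn = s·h/(h + (s−f)) and Df = s·h/(h − (s−f)), so DoF = Df − Dn = 2·s·(s−f)·h / (h² − (s−f)²).
That is a quadratic in h: DoF·h² − 2·s·(s−f)·h − DoF·(s−f)² = 0 ⇒ h = (s−f)·(s + √(s² + DoF²)) / DoF = 6346 × (6510 + √(6510² + 1970²)) / 1970 = 6346 × (6510 + 6801.54) / 1970 ≈ 42881 mm.
Then N = f²/(c·h) = 164² / (0.057 × 42881) = 26896 / 2444.2 ≈ 11.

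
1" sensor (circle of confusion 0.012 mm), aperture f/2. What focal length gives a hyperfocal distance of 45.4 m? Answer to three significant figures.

33.0 mm

From H = f²/(N·c) + f, with f ≪ H: f ≈ √(H·N·c) = √(45400 × 2 × 0.012) = √1089.6 ≈ 33.01 mm.
The +f correction barely moves this — solving exactly, f² + N·c·f − N·c·H = 0 ⇒ f = (−N·c + √((N·c)² + 4·N·c·H))/2 = (−0.024 + √4358.4)/2 ≈ 32.997 mm, so f ≈ 33.0 mm.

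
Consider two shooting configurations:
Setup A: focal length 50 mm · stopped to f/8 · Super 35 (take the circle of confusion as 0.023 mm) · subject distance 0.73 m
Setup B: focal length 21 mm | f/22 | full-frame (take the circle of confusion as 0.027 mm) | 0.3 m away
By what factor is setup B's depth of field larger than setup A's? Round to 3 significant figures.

3.58

Setup A: H = 50²/(8×0.023) + 50 ≈ 13637.0 mm; DoF = Df − Dn = 768.460 − 695.206 ≈ 73.254 mm.
Setup B: H = 21²/(22×0.027) + 21 ≈ 763.4 mm; DoF = Df − Dn = 480.61 − 218.06 ≈ 262.55 mm.
Ratio = 262.55 / 73.254 ≈ 3.58.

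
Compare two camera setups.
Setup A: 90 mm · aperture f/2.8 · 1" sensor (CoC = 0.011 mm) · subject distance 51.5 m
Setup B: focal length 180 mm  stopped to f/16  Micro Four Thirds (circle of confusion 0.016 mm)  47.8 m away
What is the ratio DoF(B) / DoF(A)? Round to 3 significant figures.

2.00

Setup A: H = 90²/(2.8×0.011) + 90 ≈ 263077.0 mm; DoF = Df − Dn = 64014 − 43079 ≈ 20935 mm.
Setup B: H = 180²/(16×0.016) + 180 ≈ 126742.5 mm; DoF = Df − Dn = 76634 − 34732 ≈ 41902 mm.
Ratio = 41902 / 20935 ≈ 2.00.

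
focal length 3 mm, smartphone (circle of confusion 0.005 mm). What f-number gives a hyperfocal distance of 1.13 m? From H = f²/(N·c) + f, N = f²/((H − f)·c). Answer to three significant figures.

Rearrange H = f²/(N·c) + f for N: N = f² / ((H − f)·c).
N = 3² / ((1130 − 3) × 0.005) = 9 / 5.635 ≈ 1.60.

f/1.60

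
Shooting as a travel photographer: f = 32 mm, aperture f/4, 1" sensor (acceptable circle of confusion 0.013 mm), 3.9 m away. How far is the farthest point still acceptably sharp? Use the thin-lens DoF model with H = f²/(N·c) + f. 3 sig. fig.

4.85 m

Hyperfocal distance H = f²/(N·c) + f = 32²/(4 × 0.013) + 32 = 1024/0.052 + 32 ≈ 19724.3 mm ≈ 19.72 m.
Far limit Df = s·(H − f)/(H − s) = 3900 × (19724.3 − 32) / (19724.3 − 3900) = 3900 × 19692.3 / 15824.3 ≈ 4853.3 mm ≈ 4.85 m.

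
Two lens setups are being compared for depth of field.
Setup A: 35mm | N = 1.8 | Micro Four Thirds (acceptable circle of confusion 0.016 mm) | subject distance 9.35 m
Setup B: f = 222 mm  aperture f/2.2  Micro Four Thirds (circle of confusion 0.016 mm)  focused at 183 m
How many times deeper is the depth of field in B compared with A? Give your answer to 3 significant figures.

11.3

Setup A: H = 35²/(1.8×0.016) + 35 ≈ 42569.7 mm; DoF = Df − Dn = 11971.8 − 7670.2 ≈ 4301.6 mm.
Setup B: H = 222²/(2.2×0.016) + 222 ≈ 1400335.6 mm; DoF = Df − Dn = 210477 − 161869 ≈ 48608 mm.
Ratio = 48608 / 4301.6 ≈ 11.3.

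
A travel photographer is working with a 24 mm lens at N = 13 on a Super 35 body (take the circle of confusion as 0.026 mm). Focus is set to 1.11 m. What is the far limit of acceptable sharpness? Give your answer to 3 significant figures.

Hyperfocal distance H = f²/(N·c) + f = 24²/(13 × 0.026) + 24 = 576/0.338 + 24 ≈ 1728.1 mm ≈ 1.728 m.
Far limit Df = s·(H − f)/(H − s) = 1110 × (1728.1 − 24) / (1728.1 − 1110) = 1110 × 1704.1 / 618.1 ≈ 3060.1 mm ≈ 3.06 m.

3.06 m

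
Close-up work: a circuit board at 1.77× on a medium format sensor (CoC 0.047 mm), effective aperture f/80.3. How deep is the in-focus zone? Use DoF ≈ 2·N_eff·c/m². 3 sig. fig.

2.41 mm

At magnification m, DoF ≈ 2·N_eff·c/m² = 2 × 80.3 × 0.047 / 1.77² = 7.548 / 3.133 ≈ 2.41 mm.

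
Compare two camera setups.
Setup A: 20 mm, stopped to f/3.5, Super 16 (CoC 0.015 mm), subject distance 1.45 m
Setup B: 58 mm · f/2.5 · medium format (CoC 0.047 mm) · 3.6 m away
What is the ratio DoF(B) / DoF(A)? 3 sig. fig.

1.60

Setup A: H = 20²/(3.5×0.015) + 20 ≈ 7639.0 mm; DoF = Df − Dn = 1785.03 − 1220.86 ≈ 564.17 mm.
Setup B: H = 58²/(2.5×0.047) + 58 ≈ 28687.8 mm; DoF = Df − Dn = 4108.26 − 3203.65 ≈ 904.61 mm.
Ratio = 904.61 / 564.17 ≈ 1.60.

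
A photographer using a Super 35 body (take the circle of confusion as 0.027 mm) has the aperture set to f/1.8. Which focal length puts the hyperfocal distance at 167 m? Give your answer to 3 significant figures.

From H = f²/(N·c) + f, with f ≪ H: f ≈ √(H·N·c) = √(167000 × 1.8 × 0.027) = √8116.2 ≈ 90.09 mm.
The +f correction barely moves this — solving exactly, f² + N·c·f − N·c·H = 0 ⇒ f = (−N·c + √((N·c)² + 4·N·c·H))/2 = (−0.0486 + √32465)/2 ≈ 90.066 mm, so f ≈ 90.1 mm.

90.1 mm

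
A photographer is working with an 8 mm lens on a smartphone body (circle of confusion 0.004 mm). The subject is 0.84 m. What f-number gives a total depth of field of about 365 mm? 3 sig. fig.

Write h = H − f = f²/(N·c). The thin-lens limits are Dn = s·h/(h + (s−f)) and Df = s·h/(h − (s−f)), so DoF = Df − Dn = 2·s·(s−f)·h / (h² − (s−f)²).
That is a quadratic in h: DoF·h² − 2·s·(s−f)·h − DoF·(s−f)² = 0 ⇒ h = (s−f)·(s + √(s² + DoF²)) / DoF = 832 × (840 + √(840² + 365²)) / 365 = 832 × (840 + 915.874) / 365 ≈ 4002.4 mm.
Then N = f²/(c·h) = 8² / (0.004 × 4002.4) = 64 / 16.010 ≈ 4.

f/4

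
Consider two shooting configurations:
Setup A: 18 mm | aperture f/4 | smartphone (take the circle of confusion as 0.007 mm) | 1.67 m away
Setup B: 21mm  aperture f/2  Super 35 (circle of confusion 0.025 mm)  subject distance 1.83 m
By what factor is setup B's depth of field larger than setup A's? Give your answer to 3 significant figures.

1.61

Setup A: H = 18²/(4×0.007) + 18 ≈ 11589.4 mm; DoF = Df − Dn = 1948.12 − 1461.37 ≈ 486.75 mm.
Setup B: H = 21²/(2×0.025) + 21 ≈ 8841.0 mm; DoF = Df − Dn = 2302.18 − 1518.54 ≈ 783.64 mm.
Ratio = 783.64 / 486.75 ≈ 1.61.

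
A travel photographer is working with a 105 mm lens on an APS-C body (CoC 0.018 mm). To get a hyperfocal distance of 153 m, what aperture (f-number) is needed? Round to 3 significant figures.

f/4.01

Rearrange H = f²/(N·c) + f for N: N = f² / ((H − f)·c).
N = 105² / ((153000 − 105) × 0.018) = 11025 / 2752 ≈ 4.01.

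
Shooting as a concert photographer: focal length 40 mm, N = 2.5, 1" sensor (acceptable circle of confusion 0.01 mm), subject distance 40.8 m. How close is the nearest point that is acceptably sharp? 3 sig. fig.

24.9 m

Hyperfocal distance H = f²/(N·c) + f = 40²/(2.5 × 0.01) + 40 = 1600/0.025 + 40 ≈ 64040.0 mm ≈ 64.04 m.
Near limit Dn = s·(H − f)/(H + s − 2f) = 40800 × (64040.0 − 40) / (64040.0 + 40800 − 2 × 40) = 40800 × 64000.0 / 104760.0 ≈ 24926 mm ≈ 24.9 m.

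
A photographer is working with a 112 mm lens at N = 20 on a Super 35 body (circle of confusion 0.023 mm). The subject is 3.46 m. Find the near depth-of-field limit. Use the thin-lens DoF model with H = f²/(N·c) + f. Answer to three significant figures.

Hyperfocal distance H = f²/(N·c) + f = 112²/(20 × 0.023) + 112 = 12544/0.46 + 112 ≈ 27381.6 mm ≈ 27.38 m.
Near limit Dn = s·(H − f)/(H + s − 2f) = 3460 × (27381.6 − 112) / (27381.6 + 3460 − 2 × 112) = 3460 × 27269.6 / 30617.6 ≈ 3081.7 mm ≈ 3.08 m.

3.08 m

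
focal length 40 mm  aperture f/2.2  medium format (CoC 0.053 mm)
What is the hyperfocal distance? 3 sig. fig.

13.8 m

Hyperfocal distance H = f²/(N·c) + f = 40²/(2.2 × 0.053) + 40 = 1600/0.1166 + 40 ≈ 13762.1 mm ≈ 13.8 m.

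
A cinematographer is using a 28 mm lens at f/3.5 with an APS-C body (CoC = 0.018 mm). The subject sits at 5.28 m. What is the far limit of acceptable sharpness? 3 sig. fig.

Hyperfocal distance H = f²/(N·c) + f = 28²/(3.5 × 0.018) + 28 = 784/0.063 + 28 ≈ 12472.4 mm ≈ 12.47 m.
Far limit Df = s·(H − f)/(H − s) = 5280 × (12472.4 − 28) / (12472.4 − 5280) = 5280 × 12444.4 / 7192.4 ≈ 9135.5 mm ≈ 9.14 m.

9.14 m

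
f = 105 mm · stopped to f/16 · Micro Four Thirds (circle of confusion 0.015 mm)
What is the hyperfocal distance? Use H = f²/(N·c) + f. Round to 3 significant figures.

46.0 m

Hyperfocal distance H = f²/(N·c) + f = 105²/(16 × 0.015) + 105 = 11025/0.24 + 105 ≈ 46042.5 mm ≈ 46.0 m.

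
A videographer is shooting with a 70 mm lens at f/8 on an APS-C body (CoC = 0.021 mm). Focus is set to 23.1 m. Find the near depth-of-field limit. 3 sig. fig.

12.9 m

Hyperfocal distance H = f²/(N·c) + f = 70²/(8 × 0.021) + 70 = 4900/0.168 + 70 ≈ 29236.7 mm ≈ 29.24 m.
Near limit Dn = s·(H − f)/(H + s − 2f) = 23100 × (29236.7 − 70) / (29236.7 + 23100 − 2 × 70) = 23100 × 29166.7 / 52196.7 ≈ 12908 mm ≈ 12.9 m.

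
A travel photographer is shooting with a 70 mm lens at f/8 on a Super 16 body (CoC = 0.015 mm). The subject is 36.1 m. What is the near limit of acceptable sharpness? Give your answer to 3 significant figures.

Hyperfocal distance H = f²/(N·c) + f = 70²/(8 × 0.015) + 70 = 4900/0.12 + 70 ≈ 40903.3 mm ≈ 40.90 m.
Near limit Dn = s·(H − f)/(H + s − 2f) = 36100 × (40903.3 − 70) / (40903.3 + 36100 − 2 × 70) = 36100 × 40833.3 / 76863.3 ≈ 19178 mm ≈ 19.2 m.

19.2 m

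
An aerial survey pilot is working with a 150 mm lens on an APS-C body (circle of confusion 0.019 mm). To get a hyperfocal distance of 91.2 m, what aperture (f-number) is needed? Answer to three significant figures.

f/13

Rearrange H = f²/(N·c) + f for N: N = f² / ((H − f)·c).
N = 150² / ((91200 − 150) × 0.019) = 22500 / 1730 ≈ 13.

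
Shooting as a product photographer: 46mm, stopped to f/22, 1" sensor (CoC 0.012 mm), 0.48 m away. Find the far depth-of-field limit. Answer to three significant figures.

0.507 m

Hyperfocal distance H = f²/(N·c) + f = 46²/(22 × 0.012) + 46 = 2116/0.264 + 46 ≈ 8061.2 mm ≈ 8.061 m.
Far limit Df = s·(H − f)/(H − s) = 480 × (8061.2 − 46) / (8061.2 − 480) = 480 × 8015.2 / 7581.2 ≈ 507.48 mm ≈ 0.507 m.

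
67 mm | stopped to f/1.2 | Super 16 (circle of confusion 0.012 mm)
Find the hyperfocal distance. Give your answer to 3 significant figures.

312 m

Hyperfocal distance H = f²/(N·c) + f = 67²/(1.2 × 0.012) + 67 = 4489/0.0144 + 67 ≈ 311803.1 mm ≈ 312 m.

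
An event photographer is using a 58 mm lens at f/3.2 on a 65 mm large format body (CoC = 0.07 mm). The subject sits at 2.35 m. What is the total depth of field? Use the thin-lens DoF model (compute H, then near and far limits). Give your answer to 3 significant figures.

Hyperfocal distance H = f²/(N·c) + f = 58²/(3.2 × 0.07) + 58 = 3364/0.224 + 58 ≈ 15075.9 mm ≈ 15.08 m.
Near limit Dn = s·(H − f)/(H + s − 2f) = 2350 × (15075.9 − 58) / (15075.9 + 2350 − 2 × 58) = 2350 × 15017.9 / 17309.9 ≈ 2038.84 mm.
Far limit Df = s·(H − f)/(H − s) = 2350 × (15075.9 − 58) / (15075.9 − 2350) = 2350 × 15017.9 / 12725.9 ≈ 2773.25 mm.
Depth of field = Df − Dn = 2773.25 − 2038.84 ≈ 734.41 mm ≈ 0.734 m.

0.734 m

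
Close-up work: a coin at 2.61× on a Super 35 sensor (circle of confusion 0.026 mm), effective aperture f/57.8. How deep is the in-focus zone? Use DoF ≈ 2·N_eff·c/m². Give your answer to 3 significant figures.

At magnification m, DoF ≈ 2·N_eff·c/m² = 2 × 57.8 × 0.026 / 2.61² = 3.006 / 6.812 ≈ 0.441 mm.

0.441 mm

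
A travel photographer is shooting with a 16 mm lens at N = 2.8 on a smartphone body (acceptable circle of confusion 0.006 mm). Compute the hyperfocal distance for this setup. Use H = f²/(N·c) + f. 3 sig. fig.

Hyperfocal distance H = f²/(N·c) + f = 16²/(2.8 × 0.006) + 16 = 256/0.0168 + 16 ≈ 15254.1 mm ≈ 15.3 m.

15.3 m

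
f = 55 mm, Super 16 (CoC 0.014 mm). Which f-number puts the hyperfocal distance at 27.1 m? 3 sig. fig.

Rearrange H = f²/(N·c) + f for N: N = f² / ((H − f)·c).
N = 55² / ((27100 − 55) × 0.014) = 3025 / 378.6 ≈ 7.99.

f/7.99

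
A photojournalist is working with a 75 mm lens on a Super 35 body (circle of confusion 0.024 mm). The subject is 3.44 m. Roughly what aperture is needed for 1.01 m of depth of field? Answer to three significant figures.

f/10

Write h = H − f = f²/(N·c). The thin-lens limits are Dn = s·h/(h + (s−f)) and Df = s·h/(h − (s−f)), so DoF = Df − Dn = 2·s·(s−f)·h / (h² − (s−f)²).
That is a quadratic in h: DoF·h² − 2·s·(s−f)·h − DoF·(s−f)² = 0 ⇒ h = (s−f)·(s + √(s² + DoF²)) / DoF = 3365 × (3440 + √(3440² + 1010²)) / 1010 = 3365 × (3440 + 3585.21) / 1010 ≈ 23406 mm.
Then N = f²/(c·h) = 75² / (0.024 × 23406) = 5625 / 561.74 ≈ 10.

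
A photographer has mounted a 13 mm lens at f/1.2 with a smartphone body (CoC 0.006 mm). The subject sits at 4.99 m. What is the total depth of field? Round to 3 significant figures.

2.22 m

Hyperfocal distance H = f²/(N·c) + f = 13²/(1.2 × 0.006) + 13 = 169/0.0072 + 13 ≈ 23485.2 mm ≈ 23.49 m.
Near limit Dn = s·(H − f)/(H + s − 2f) = 4990 × (23485.2 − 13) / (23485.2 + 4990 − 2 × 13) = 4990 × 23472.2 / 28449.2 ≈ 4117.0 mm.
Far limit Df = s·(H − f)/(H − s) = 4990 × (23485.2 − 13) / (23485.2 − 4990) = 4990 × 23472.2 / 18495.2 ≈ 6332.8 mm.
Depth of field = Df − Dn = 6332.8 − 4117.0 ≈ 2215.8 mm ≈ 2.22 m.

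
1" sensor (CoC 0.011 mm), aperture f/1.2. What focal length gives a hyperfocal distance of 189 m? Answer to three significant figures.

From H = f²/(N·c) + f, with f ≪ H: f ≈ √(H·N·c) = √(189000 × 1.2 × 0.011) = √2494.8 ≈ 49.95 mm.
Exact: f² + N·c·f − N·c·H = 0 ⇒ f = (−N·c + √((N·c)² + 4·N·c·H))/2 = (−0.0132 + √9979.2)/2 ≈ 49.941 mm ≈ 49.9 mm.

49.9 mm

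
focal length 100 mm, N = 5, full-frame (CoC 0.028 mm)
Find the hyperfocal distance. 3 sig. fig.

71.5 m

Hyperfocal distance H = f²/(N·c) + f = 100²/(5 × 0.028) + 100 = 10000/0.14 + 100 ≈ 71528.6 mm ≈ 71.5 m.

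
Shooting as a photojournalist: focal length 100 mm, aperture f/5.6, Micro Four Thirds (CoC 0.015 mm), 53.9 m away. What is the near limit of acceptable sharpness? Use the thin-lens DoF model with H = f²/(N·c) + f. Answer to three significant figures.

37.1 m

Hyperfocal distance H = f²/(N·c) + f = 100²/(5.6 × 0.015) + 100 = 10000/0.084 + 100 ≈ 119147.6 mm ≈ 119.1 m.
Near limit Dn = s·(H − f)/(H + s − 2f) = 53900 × (119147.6 − 100) / (119147.6 + 53900 − 2 × 100) = 53900 × 119047.6 / 172847.6 ≈ 37123 mm ≈ 37.1 m.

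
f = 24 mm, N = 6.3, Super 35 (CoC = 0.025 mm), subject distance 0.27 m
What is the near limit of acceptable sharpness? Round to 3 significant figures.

253 mm

Hyperfocal distance H = f²/(N·c) + f = 24²/(6.3 × 0.025) + 24 = 576/0.1575 + 24 ≈ 3681.1 mm ≈ 3.681 m.
Near limit Dn = s·(H − f)/(H + s − 2f) = 270 × (3681.1 − 24) / (3681.1 + 270 − 2 × 24) = 270 × 3657.1 / 3903.1 ≈ 252.98 mm.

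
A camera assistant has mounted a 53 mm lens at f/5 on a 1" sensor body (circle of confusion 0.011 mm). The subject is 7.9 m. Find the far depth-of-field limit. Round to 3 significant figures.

9.33 m

Hyperfocal distance H = f²/(N·c) + f = 53²/(5 × 0.011) + 53 = 2809/0.055 + 53 ≈ 51125.7 mm ≈ 51.13 m.
Far limit Df = s·(H − f)/(H − s) = 7900 × (51125.7 − 53) / (51125.7 − 7900) = 7900 × 51072.7 / 43225.7 ≈ 9334.1 mm ≈ 9.33 m.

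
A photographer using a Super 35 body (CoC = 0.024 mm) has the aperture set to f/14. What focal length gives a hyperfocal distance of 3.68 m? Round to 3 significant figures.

35.0 mm

From H = f²/(N·c) + f, with f ≪ H: f ≈ √(H·N·c) = √(3680 × 14 × 0.024) = √1236.5 ≈ 35.16 mm.
Exact: f² + N·c·f − N·c·H = 0 ⇒ f = (−N·c + √((N·c)² + 4·N·c·H))/2 = (−0.336 + √4946.0)/2 ≈ 34.996 mm ≈ 35.0 mm.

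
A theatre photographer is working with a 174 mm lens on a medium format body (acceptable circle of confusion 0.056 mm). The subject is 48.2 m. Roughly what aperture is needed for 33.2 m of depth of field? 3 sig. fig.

Write h = H − f = f²/(N·c). The thin-lens limits are Dn = s·h/(h + (s−f)) and Df = s·h/(h − (s−f)), so DoF = Df − Dn = 2·s·(s−f)·h / (h² − (s−f)²).
That is a quadratic in h: DoF·h² − 2·s·(s−f)·h − DoF·(s−f)² = 0 ⇒ h = (s−f)·(s + √(s² + DoF²)) / DoF = 48026 × (48200 + √(48200² + 33200²)) / 33200 = 48026 × (48200 + 58527.6) / 33200 ≈ 154389 mm.
Then N = f²/(c·h) = 174² / (0.056 × 154389) = 30276 / 8645.8 ≈ 3.50.

f/3.50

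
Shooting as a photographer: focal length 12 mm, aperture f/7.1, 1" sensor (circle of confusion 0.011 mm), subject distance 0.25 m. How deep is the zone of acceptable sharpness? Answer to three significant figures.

65.6 mm

Hyperfocal distance H = f²/(N·c) + f = 12²/(7.1 × 0.011) + 12 = 144/0.0781 + 12 ≈ 1855.8 mm ≈ 1.856 m.
Near limit Dn = s·(H − f)/(H + s − 2f) = 250 × (1855.8 − 12) / (1855.8 + 250 − 2 × 12) = 250 × 1843.8 / 2081.8 ≈ 221.419 mm.
Far limit Df = s·(H − f)/(H − s) = 250 × (1855.8 − 12) / (1855.8 − 250) = 250 × 1843.8 / 1605.8 ≈ 287.053 mm.
Depth of field = Df − Dn = 287.053 − 221.419 ≈ 65.634 mm.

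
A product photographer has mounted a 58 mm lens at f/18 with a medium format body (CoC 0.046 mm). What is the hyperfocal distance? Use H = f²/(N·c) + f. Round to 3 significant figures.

4.12 m

Hyperfocal distance H = f²/(N·c) + f = 58²/(18 × 0.046) + 58 = 3364/0.828 + 58 ≈ 4120.8 mm ≈ 4.12 m.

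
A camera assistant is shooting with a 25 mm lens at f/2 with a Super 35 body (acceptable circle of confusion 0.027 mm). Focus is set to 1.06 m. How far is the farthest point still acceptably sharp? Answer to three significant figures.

1.16 m

Hyperfocal distance H = f²/(N·c) + f = 25²/(2 × 0.027) + 25 = 625/0.054 + 25 ≈ 11599.1 mm ≈ 11.60 m.
Far limit Df = s·(H − f)/(H − s) = 1060 × (11599.1 − 25) / (11599.1 − 1060) = 1060 × 11574.1 / 10539.1 ≈ 1164.1 mm ≈ 1.16 m.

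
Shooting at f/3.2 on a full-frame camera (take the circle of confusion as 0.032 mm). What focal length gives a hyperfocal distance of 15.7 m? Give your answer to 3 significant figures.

40.0 mm

From H = f²/(N·c) + f, with f ≪ H: f ≈ √(H·N·c) = √(15700 × 3.2 × 0.032) = √1607.7 ≈ 40.10 mm.
Exact: f² + N·c·f − N·c·H = 0 ⇒ f = (−N·c + √((N·c)² + 4·N·c·H))/2 = (−0.1024 + √6430.7)/2 ≈ 40.045 mm ≈ 40.0 mm.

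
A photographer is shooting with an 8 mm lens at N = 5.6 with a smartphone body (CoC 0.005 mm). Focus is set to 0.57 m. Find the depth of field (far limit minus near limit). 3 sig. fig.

298 mm

Hyperfocal distance H = f²/(N·c) + f = 8²/(5.6 × 0.005) + 8 = 64/0.028 + 8 ≈ 2293.7 mm ≈ 2.294 m.
Near limit Dn = s·(H − f)/(H + s − 2f) = 570 × (2293.7 − 8) / (2293.7 + 570 − 2 × 8) = 570 × 2285.7 / 2847.7 ≈ 457.51 mm.
Far limit Df = s·(H − f)/(H − s) = 570 × (2293.7 − 8) / (2293.7 − 570) = 570 × 2285.7 / 1723.7 ≈ 755.84 mm.
Depth of field = Df − Dn = 755.84 − 457.51 ≈ 298.33 mm.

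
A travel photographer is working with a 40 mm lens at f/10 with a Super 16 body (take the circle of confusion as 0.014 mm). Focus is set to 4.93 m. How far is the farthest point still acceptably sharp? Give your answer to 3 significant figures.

Hyperfocal distance H = f²/(N·c) + f = 40²/(10 × 0.014) + 40 = 1600/0.14 + 40 ≈ 11468.6 mm ≈ 11.47 m.
Far limit Df = s·(H − f)/(H − s) = 4930 × (11468.6 − 40) / (11468.6 − 4930) = 4930 × 11428.6 / 6538.6 ≈ 8617.0 mm ≈ 8.62 m.

8.62 m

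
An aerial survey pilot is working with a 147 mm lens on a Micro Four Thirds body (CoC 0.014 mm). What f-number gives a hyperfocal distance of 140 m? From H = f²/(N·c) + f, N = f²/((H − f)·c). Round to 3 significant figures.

Rearrange H = f²/(N·c) + f for N: N = f² / ((H − f)·c).
N = 147² / ((140000 − 147) × 0.014) = 21609 / 1958 ≈ 11.

f/11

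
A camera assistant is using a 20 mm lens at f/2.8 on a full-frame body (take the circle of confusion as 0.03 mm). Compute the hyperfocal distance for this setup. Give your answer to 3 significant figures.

Hyperfocal distance H = f²/(N·c) + f = 20²/(2.8 × 0.03) + 20 = 400/0.084 + 20 ≈ 4781.9 mm ≈ 4.78 m.

4.78 m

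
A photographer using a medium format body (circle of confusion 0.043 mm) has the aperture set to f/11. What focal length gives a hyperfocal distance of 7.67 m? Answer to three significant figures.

60.0 mm

From H = f²/(N·c) + f, with f ≪ H: f ≈ √(H·N·c) = √(7670 × 11 × 0.043) = √3627.9 ≈ 60.23 mm.
Exact: f² + N·c·f − N·c·H = 0 ⇒ f = (−N·c + √((N·c)² + 4·N·c·H))/2 = (−0.473 + √14512)/2 ≈ 59.996 mm ≈ 60.0 mm.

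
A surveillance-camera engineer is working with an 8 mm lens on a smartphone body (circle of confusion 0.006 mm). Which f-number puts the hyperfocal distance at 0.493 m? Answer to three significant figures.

f/22

Rearrange H = f²/(N·c) + f for N: N = f² / ((H − f)·c).
N = 8² / ((493 − 8) × 0.006) = 64 / 2.910 ≈ 22.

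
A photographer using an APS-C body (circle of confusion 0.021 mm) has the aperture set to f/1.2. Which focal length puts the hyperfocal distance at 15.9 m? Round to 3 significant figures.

From H = f²/(N·c) + f, with f ≪ H: f ≈ √(H·N·c) = √(15900 × 1.2 × 0.021) = √400.68 ≈ 20.02 mm.
The +f correction barely moves this — solving exactly, f² + N·c·f − N·c·H = 0 ⇒ f = (−N·c + √((N·c)² + 4·N·c·H))/2 = (−0.0252 + √1602.7)/2 ≈ 20.004 mm, so f ≈ 20.0 mm.

20.0 mm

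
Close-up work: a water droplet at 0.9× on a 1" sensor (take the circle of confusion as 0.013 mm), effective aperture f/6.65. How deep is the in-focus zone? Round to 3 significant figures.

0.213 mm

At magnification m, DoF ≈ 2·N_eff·c/m² = 2 × 6.65 × 0.013 / 0.9² = 0.1729 / 0.81 ≈ 0.213 mm.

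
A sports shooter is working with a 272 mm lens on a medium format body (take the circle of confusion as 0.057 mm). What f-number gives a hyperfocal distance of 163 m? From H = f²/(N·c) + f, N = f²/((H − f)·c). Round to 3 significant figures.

Rearrange H = f²/(N·c) + f for N: N = f² / ((H − f)·c).
N = 272² / ((163000 − 272) × 0.057) = 73984 / 9275 ≈ 7.98.

f/7.98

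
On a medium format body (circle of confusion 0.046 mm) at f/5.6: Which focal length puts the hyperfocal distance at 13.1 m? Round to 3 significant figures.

58.0 mm

From H = f²/(N·c) + f, with f ≪ H: f ≈ √(H·N·c) = √(13100 × 5.6 × 0.046) = √3374.6 ≈ 58.09 mm.
Exact: f² + N·c·f − N·c·H = 0 ⇒ f = (−N·c + √((N·c)² + 4·N·c·H))/2 = (−0.2576 + √13498)/2 ≈ 57.962 mm ≈ 58.0 mm.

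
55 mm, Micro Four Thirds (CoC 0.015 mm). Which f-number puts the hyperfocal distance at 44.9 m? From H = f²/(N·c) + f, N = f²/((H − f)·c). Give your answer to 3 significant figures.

Rearrange H = f²/(N·c) + f for N: N = f² / ((H − f)·c).
N = 55² / ((44900 − 55) × 0.015) = 3025 / 672.7 ≈ 4.50.

f/4.50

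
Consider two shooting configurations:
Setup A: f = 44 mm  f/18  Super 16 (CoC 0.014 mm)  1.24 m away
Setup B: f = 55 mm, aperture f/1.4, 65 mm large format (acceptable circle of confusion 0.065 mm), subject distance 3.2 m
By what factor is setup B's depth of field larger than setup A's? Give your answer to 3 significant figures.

Setup A: H = 44²/(18×0.014) + 44 ≈ 7726.5 mm; DoF = Df − Dn = 1468.63 − 1072.96 ≈ 395.67 mm.
Setup B: H = 55²/(1.4×0.065) + 55 ≈ 33296.8 mm; DoF = Df − Dn = 3534.39 − 2923.42 ≈ 610.97 mm.
Ratio = 610.97 / 395.67 ≈ 1.54.

1.54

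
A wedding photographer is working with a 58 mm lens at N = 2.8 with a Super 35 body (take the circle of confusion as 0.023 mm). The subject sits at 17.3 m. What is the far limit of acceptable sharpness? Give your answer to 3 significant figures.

25.8 m

Hyperfocal distance H = f²/(N·c) + f = 58²/(2.8 × 0.023) + 58 = 3364/0.0644 + 58 ≈ 52294.0 mm ≈ 52.29 m.
Far limit Df = s·(H − f)/(H − s) = 17300 × (52294.0 − 58) / (52294.0 − 17300) = 17300 × 52236.0 / 34994.0 ≈ 25824 mm ≈ 25.8 m.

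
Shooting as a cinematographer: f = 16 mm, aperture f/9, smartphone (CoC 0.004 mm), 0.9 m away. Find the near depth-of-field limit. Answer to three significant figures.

0.800 m

Hyperfocal distance H = f²/(N·c) + f = 16²/(9 × 0.004) + 16 = 256/0.036 + 16 ≈ 7127.1 mm ≈ 7.127 m.
Near limit Dn = s·(H − f)/(H + s − 2f) = 900 × (7127.1 − 16) / (7127.1 + 900 − 2 × 16) = 900 × 7111.1 / 7995.1 ≈ 800.49 mm ≈ 0.800 m.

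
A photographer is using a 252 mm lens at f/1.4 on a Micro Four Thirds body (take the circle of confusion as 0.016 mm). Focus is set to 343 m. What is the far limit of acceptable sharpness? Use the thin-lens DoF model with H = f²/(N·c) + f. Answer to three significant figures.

390 m

Hyperfocal distance H = f²/(N·c) + f = 252²/(1.4 × 0.016) + 252 = 63504/0.0224 + 252 ≈ 2835252.0 mm ≈ 2835 m.
Far limit Df = s·(H − f)/(H − s) = 343000 × (2835252.0 − 252) / (2835252.0 − 343000) = 343000 × 2835000.0 / 2492252.0 ≈ 390171 mm ≈ 390 m.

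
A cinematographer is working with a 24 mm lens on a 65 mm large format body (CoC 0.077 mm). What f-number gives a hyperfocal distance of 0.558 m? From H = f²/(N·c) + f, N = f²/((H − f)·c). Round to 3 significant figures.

Rearrange H = f²/(N·c) + f for N: N = f² / ((H − f)·c).
N = 24² / ((558 − 24) × 0.077) = 576 / 41.12 ≈ 14.

f/14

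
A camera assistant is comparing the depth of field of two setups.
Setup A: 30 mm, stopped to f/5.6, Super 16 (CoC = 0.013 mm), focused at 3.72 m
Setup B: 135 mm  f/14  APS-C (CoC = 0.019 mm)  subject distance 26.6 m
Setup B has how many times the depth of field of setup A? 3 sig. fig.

Setup A: H = 30²/(5.6×0.013) + 30 ≈ 12392.6 mm; DoF = Df − Dn = 5302.8 − 2864.9 ≈ 2437.9 mm.
Setup B: H = 135²/(14×0.019) + 135 ≈ 68650.0 mm; DoF = Df − Dn = 43341 − 19188 ≈ 24153 mm.
Ratio = 24153 / 2437.9 ≈ 9.91.

9.91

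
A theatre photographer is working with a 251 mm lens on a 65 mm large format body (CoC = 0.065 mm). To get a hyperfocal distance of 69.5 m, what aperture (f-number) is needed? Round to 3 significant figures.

f/14

Rearrange H = f²/(N·c) + f for N: N = f² / ((H − f)·c).
N = 251² / ((69500 − 251) × 0.065) = 63001 / 4501 ≈ 14.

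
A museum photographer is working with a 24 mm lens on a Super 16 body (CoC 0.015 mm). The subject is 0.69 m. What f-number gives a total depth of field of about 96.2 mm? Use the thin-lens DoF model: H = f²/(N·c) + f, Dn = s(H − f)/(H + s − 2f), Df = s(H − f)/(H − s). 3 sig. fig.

f/4

Write h = H − f = f²/(N·c). The thin-lens limits are Dn = s·h/(h + (s−f)) and Df = s·h/(h − (s−f)), so DoF = Df − Dn = 2·s·(s−f)·h / (h² − (s−f)²).
That is a quadratic in h: DoF·h² − 2·s·(s−f)·h − DoF·(s−f)² = 0 ⇒ h = (s−f)·(s + √(s² + DoF²)) / DoF = 666 × (690 + √(690² + 96.2²)) / 96.2 = 666 × (690 + 696.674) / 96.2 ≈ 9600.0 mm.
Then N = f²/(c·h) = 24² / (0.015 × 9600.0) = 576 / 144.00 ≈ 4.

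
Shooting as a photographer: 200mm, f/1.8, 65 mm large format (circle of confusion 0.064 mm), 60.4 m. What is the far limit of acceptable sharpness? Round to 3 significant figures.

73.1 m

Hyperfocal distance H = f²/(N·c) + f = 200²/(1.8 × 0.064) + 200 = 40000/0.1152 + 200 ≈ 347422.2 mm ≈ 347.4 m.
Far limit Df = s·(H − f)/(H − s) = 60400 × (347422.2 − 200) / (347422.2 − 60400) = 60400 × 347222.2 / 287022.2 ≈ 73068 mm ≈ 73.1 m.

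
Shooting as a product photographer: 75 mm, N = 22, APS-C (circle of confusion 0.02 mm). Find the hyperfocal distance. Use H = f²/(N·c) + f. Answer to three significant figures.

Hyperfocal distance H = f²/(N·c) + f = 75²/(22 × 0.02) + 75 = 5625/0.44 + 75 ≈ 12859.1 mm ≈ 12.9 m.

12.9 m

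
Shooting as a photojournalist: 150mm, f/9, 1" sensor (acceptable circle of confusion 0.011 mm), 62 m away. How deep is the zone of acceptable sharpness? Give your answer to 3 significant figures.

36.4 m

Hyperfocal distance H = f²/(N·c) + f = 150²/(9 × 0.011) + 150 = 22500/0.099 + 150 ≈ 227422.7 mm ≈ 227.4 m.
Near limit Dn = s·(H − f)/(H + s − 2f) = 62000 × (227422.7 − 150) / (227422.7 + 62000 − 2 × 150) = 62000 × 227272.7 / 289122.7 ≈ 48737 mm.
Far limit Df = s·(H − f)/(H − s) = 62000 × (227422.7 − 150) / (227422.7 − 62000) = 62000 × 227272.7 / 165422.7 ≈ 85181 mm.
Depth of field = Df − Dn = 85181 − 48737 ≈ 36444 mm ≈ 36.4 m.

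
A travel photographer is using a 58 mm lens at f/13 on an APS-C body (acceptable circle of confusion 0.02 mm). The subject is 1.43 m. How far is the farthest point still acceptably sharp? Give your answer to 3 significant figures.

Hyperfocal distance H = f²/(N·c) + f = 58²/(13 × 0.02) + 58 = 3364/0.26 + 58 ≈ 12996.5 mm ≈ 13.00 m.
Far limit Df = s·(H − f)/(H − s) = 1430 × (12996.5 − 58) / (12996.5 − 1430) = 1430 × 12938.5 / 11566.5 ≈ 1599.6 mm ≈ 1.60 m.

1.60 m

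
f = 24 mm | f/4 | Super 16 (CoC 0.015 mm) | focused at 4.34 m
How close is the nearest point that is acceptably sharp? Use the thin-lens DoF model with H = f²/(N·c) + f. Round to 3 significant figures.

Hyperfocal distance H = f²/(N·c) + f = 24²/(4 × 0.015) + 24 = 576/0.06 + 24 ≈ 9624.0 mm ≈ 9.624 m.
Near limit Dn = s·(H − f)/(H + s − 2f) = 4340 × (9624.0 − 24) / (9624.0 + 4340 − 2 × 24) = 4340 × 9600.0 / 13916.0 ≈ 2994.0 mm ≈ 2.99 m.

2.99 m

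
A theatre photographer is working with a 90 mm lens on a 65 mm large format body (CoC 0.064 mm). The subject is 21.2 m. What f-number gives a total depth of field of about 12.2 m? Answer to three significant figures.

f/1.60

Write h = H − f = f²/(N·c). The thin-lens limits are Dn = s·h/(h + (s−f)) and Df = s·h/(h − (s−f)), so DoF = Df − Dn = 2·s·(s−f)·h / (h² − (s−f)²).
That is a quadratic in h: DoF·h² − 2·s·(s−f)·h − DoF·(s−f)² = 0 ⇒ h = (s−f)·(s + √(s² + DoF²)) / DoF = 21110 × (21200 + √(21200² + 12200²)) / 12200 = 21110 × (21200 + 24459.8) / 12200 ≈ 79006 mm.
Then N = f²/(c·h) = 90² / (0.064 × 79006) = 8100 / 5056.4 ≈ 1.60.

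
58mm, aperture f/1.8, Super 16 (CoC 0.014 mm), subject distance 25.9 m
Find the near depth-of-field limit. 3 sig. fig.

21.7 m

Hyperfocal distance H = f²/(N·c) + f = 58²/(1.8 × 0.014) + 58 = 3364/0.0252 + 58 ≈ 133550.1 mm ≈ 133.6 m.
Near limit Dn = s·(H − f)/(H + s − 2f) = 25900 × (133550.1 − 58) / (133550.1 + 25900 − 2 × 58) = 25900 × 133492.1 / 159334.1 ≈ 21699 mm ≈ 21.7 m.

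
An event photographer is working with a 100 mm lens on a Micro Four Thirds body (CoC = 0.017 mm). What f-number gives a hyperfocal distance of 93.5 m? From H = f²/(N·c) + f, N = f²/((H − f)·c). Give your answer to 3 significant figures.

Rearrange H = f²/(N·c) + f for N: N = f² / ((H − f)·c).
N = 100² / ((93500 − 100) × 0.017) = 10000 / 1588 ≈ 6.30.

f/6.30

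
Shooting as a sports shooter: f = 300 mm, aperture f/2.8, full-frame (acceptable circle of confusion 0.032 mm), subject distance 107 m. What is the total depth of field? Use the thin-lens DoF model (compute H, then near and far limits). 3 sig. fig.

Hyperfocal distance H = f²/(N·c) + f = 300²/(2.8 × 0.032) + 300 = 90000/0.0896 + 300 ≈ 1004764.3 mm ≈ 1005 m.
Near limit Dn = s·(H − f)/(H + s − 2f) = 107000 × (1004764.3 − 300) / (1004764.3 + 107000 − 2 × 300) = 107000 × 1004464.3 / 1111164.3 ≈ 96725 mm.
Far limit Df = s·(H − f)/(H − s) = 107000 × (1004764.3 − 300) / (1004764.3 − 107000) = 107000 × 1004464.3 / 897764.3 ≈ 119717 mm.
Depth of field = Df − Dn = 119717 − 96725 ≈ 22992 mm ≈ 23.0 m.

23.0 m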